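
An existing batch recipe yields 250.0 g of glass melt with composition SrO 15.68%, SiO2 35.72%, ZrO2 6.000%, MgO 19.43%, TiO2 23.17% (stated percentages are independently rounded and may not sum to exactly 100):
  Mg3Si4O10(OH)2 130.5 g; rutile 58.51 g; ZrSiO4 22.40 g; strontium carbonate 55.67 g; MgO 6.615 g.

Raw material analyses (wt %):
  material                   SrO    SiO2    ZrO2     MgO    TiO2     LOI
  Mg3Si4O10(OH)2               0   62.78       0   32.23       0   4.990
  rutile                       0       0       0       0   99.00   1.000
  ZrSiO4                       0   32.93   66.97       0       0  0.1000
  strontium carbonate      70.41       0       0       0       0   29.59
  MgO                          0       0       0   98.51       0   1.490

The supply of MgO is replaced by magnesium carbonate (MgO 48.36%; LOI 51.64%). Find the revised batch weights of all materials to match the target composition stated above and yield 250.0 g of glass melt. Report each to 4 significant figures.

All arithmetic holds full precision in every operation — values along the way are shown rounded off to 4 significant digits as written. A single rounding yields each reported number — derived quantities are recomputed from the batch weights on 250.0 g of glass at exact precision (the yield, totals, the five compositions, LOI, net glass mass) exactly as printed in the problem or answer text.
Oxide mass targets, per 250.0 g glass melt:
  SrO: 15.68% × 250.0 = 39.20 g
  SiO2: 35.72% × 250.0 = 89.30 g
  ZrO2: 6.000% × 250.0 = 15.00 g
  MgO: 19.43% × 250.0 = 48.58 g
  TiO2: 23.17% × 250.0 = 57.92 g
Mass-balance tally per oxide given the weights on record, per the basis as stated (oxide sums agree with the targets net of answer rounding effects):
  SrO: 55.67·0.7041 = 39.20 g (target 39.20 g)
  SiO2: 130.5·0.6278 + 22.40·0.3293 = 89.30 g (target 89.30 g)
  ZrO2: 22.40·0.6697 = 15.00 g (target 15.00 g)
  MgO: 130.5·0.3223 + 13.48·0.4836 = 48.58 g (target 48.58 g)
  TiO2: 58.51·0.9900 = 57.92 g (target 57.92 g)
Glass-mass bookkeeping: net batch after ignition = 250.0 g (the Σ of target masses is 250.0 g; basis as stated: 250.0 g — rounding explains the deltas).
Whole-batch sum: Σ batch = 280.6 g; LOI loss = Σ batch·LOI = 30.55 g; yield, glass over the total, = 89.11%.

Revised batch per 250.0 g glass melt:
  Mg3Si4O10(OH)2: 130.5 g
  rutile: 58.51 g
  ZrSiO4: 22.40 g
  strontium carbonate: 55.67 g
  magnesium carbonate: 13.48 g
Total batch = 280.6 g; LOI loss = 30.55 g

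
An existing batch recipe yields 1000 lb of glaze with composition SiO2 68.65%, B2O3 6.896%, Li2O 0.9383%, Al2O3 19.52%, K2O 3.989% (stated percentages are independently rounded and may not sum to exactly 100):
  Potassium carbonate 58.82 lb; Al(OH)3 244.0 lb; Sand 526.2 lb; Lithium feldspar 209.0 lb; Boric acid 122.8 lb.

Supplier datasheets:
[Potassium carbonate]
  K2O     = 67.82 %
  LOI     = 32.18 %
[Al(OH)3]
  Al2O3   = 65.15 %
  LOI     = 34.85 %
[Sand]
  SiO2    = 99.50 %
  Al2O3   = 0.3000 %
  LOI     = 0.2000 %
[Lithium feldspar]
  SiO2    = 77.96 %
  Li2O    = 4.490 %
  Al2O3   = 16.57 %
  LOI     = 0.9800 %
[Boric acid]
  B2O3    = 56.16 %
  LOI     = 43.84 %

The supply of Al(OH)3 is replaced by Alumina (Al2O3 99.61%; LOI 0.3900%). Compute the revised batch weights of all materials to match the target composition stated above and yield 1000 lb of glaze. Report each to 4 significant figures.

Values along the way appear rounded to four significant figures on the page. Each numeric step carries exact precision from start to finish; each reported figure is rounded only once. The derived quantities are rebuilt in full float precision (glass mass, yield, totals, the five compositions, ignition loss) starting from the weights per 1000 lb of glass exactly as shown in problem or answer.
Per-oxide target masses for 1000 lb glaze:
  SiO2: 68.65% × 1000 = 686.5 lb
  B2O3: 6.896% × 1000 = 68.96 lb
  Li2O: 0.9383% × 1000 = 9.383 lb
  Al2O3: 19.52% × 1000 = 195.2 lb
  K2O: 3.989% × 1000 = 39.89 lb
Oxide-by-oxide audit per the reported batch figures, for the quoted basis mass (summed amounts equal target values modulo rounding of the values):
  SiO2: 526.2·0.9950 + 209.0·0.7796 = 686.5 lb (target 686.5 lb)
  B2O3: 122.8·0.5616 = 68.96 lb (target 68.96 lb)
  Li2O: 209.0·0.04490 = 9.384 lb (target 9.383 lb)
  Al2O3: 159.6·0.9961 + 526.2·0.003000 + 209.0·0.1657 = 195.2 lb (target 195.2 lb)
  K2O: 58.82·0.6782 = 39.89 lb (target 39.89 lb)
Glass-mass bookkeeping: total batch − LOI = 999.9 lb (the Σ of target masses is 999.9 lb; the stated basis being 1000 lb — differing by rounding only).
Total batch = Σ batch = 1076 lb; loss to ignition Σ batch·LOI = 76.49 lb; yield = glass ÷ total batch = 92.89%.

Revised batch per 1000 lb glaze:
  Potassium carbonate: 58.82 lb
  Alumina: 159.6 lb
  Sand: 526.2 lb
  Lithium feldspar: 209.0 lb
  Boric acid: 122.8 lb
Total batch = 1076 lb; LOI loss = 76.49 lb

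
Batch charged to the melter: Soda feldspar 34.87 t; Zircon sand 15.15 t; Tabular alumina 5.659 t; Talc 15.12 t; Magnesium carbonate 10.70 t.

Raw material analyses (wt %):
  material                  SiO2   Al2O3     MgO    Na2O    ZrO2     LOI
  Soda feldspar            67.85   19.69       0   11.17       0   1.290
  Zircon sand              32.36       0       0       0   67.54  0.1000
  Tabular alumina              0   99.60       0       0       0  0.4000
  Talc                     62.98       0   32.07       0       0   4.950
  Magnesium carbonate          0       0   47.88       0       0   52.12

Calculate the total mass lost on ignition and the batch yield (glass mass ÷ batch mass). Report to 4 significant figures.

Values along the way are printed rounded to 4 significant figures between the steps — all arithmetic keeps exact precision end to end; every reported value carries a single rounding — all derived quantities are rebuilt in full precision (glass mass, totals, the yield, the five compositions, LOI) using the weight values on 74.69 t of glass, exactly as shown in either problem or answer.
Loss on ignition, line by line:
  Soda feldspar: 34.87 × 0.01290 = 0.4498 t
  Zircon sand: 15.15 × 0.001000 = 0.01515 t
  Tabular alumina: 5.659 × 0.004000 = 0.02264 t
  Talc: 15.12 × 0.04950 = 0.7484 t
  Magnesium carbonate: 10.70 × 0.5212 = 5.577 t
Total LOI = 6.813 t
Glass = batch − LOI = 81.50 − 6.813 = 74.69 t

LOI loss = 6.813 t; glass = 74.69 t; yield = 91.64%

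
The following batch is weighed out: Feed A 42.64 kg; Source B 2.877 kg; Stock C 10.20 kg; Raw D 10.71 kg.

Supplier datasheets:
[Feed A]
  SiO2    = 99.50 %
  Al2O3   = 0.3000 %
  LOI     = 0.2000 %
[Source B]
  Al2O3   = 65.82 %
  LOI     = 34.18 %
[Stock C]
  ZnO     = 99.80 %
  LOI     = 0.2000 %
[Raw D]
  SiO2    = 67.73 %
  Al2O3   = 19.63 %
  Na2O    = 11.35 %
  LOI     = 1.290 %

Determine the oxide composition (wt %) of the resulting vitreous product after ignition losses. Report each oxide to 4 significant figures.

Glass mass = 65.20 kg (batch 66.43 − LOI 1.227).
Composition: SiO2 76.20%, ZnO 15.61%, Al2O3 6.325%, Na2O 1.864%

Mid-chain values are shown, rounded to four significant figures, alongside each step. All arithmetic carries full precision at all times; every reported number takes exactly one rounding — all derived quantities, including the four compositions, the totals, glass mass, the yield, LOI, are carried using the weight values for 65.20 kg of glass in exact precision as they appear in the problem or the answer.
Oxide masses out of the charge:
  SiO2: 42.64·0.9950 + 10.71·0.6773 = 49.68 kg
  ZnO: 10.20·0.9980 = 10.18 kg
  Al2O3: 42.64·0.003000 + 2.877·0.6582 + 10.71·0.1963 = 4.124 kg
  Na2O: 10.71·0.1135 = 1.216 kg
LOI: 42.64·0.002000 + 2.877·0.3418 + 10.20·0.002000 + 10.71·0.01290 = 1.227 kg
Net of LOI, the glass mass = 66.43 − 1.227 = 65.20 kg (the oxide masses sum to this)
wt % = oxide mass / glass mass × 100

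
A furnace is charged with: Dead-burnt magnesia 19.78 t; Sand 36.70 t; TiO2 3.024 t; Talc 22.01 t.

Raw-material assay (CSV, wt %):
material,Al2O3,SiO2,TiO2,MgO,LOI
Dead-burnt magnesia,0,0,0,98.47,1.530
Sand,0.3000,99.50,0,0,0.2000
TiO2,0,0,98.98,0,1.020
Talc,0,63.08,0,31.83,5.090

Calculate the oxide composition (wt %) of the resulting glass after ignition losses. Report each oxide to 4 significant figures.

The intermediate values are displayed, with 4-significant-digit rounding, alongside each step; full float precision is kept throughout. A single rounding yields each reported number. All derived quantities, which include the totals, the four compositions, glass mass, yield, ignition loss, are recomputed at full float precision, exactly as shown in the question or the answer, from the weighed amounts at 79.99 t of glass.
Mass of each oxide from the mix:
  Al2O3: 36.70·0.003000 = 0.1101 t
  SiO2: 36.70·0.9950 + 22.01·0.6308 = 50.40 t
  TiO2: 3.024·0.9898 = 2.993 t
  MgO: 19.78·0.9847 + 22.01·0.3183 = 26.48 t
LOI: 19.78·0.01530 + 36.70·0.002000 + 3.024·0.01020 + 22.01·0.05090 = 1.527 t
Resulting glass, batch − LOI: 81.51 − 1.527 = 79.99 t (equal to the oxide-mass sum)
each oxide over glass, ×100, is wt %

Glass mass = 79.99 t (batch 81.51 − LOI 1.527).
Composition: Al2O3 0.1376%, SiO2 63.01%, TiO2 3.742%, MgO 33.11%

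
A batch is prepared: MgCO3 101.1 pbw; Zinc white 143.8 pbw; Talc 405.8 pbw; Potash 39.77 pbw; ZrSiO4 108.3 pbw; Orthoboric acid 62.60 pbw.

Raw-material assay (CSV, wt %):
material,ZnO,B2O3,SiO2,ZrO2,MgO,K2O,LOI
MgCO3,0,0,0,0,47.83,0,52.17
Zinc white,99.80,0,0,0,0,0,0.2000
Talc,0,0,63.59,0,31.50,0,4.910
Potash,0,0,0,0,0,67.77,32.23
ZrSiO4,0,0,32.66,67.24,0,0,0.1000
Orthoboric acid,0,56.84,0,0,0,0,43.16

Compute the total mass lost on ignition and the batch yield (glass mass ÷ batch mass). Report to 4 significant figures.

Values along the way are displayed, rounded to four significant figures, within the worked lines; every computation maintains exact precision in all steps; exactly one rounding goes into every reported result — derived quantities (ignition loss, the totals, the yield, net glass mass, the six compositions) are rebuilt from the batch weights for 748.5 pbw of glass at exact precision, as they appear in problem or answer.
Loss on ignition, line by line:
  MgCO3: 101.1 × 0.5217 = 52.74 pbw
  Zinc white: 143.8 × 0.002000 = 0.2876 pbw
  Talc: 405.8 × 0.04910 = 19.92 pbw
  Potash: 39.77 × 0.3223 = 12.82 pbw
  ZrSiO4: 108.3 × 0.001000 = 0.1083 pbw
  Orthoboric acid: 62.60 × 0.4316 = 27.02 pbw
Total LOI = 112.9 pbw
Glass = batch − LOI = 861.4 − 112.9 = 748.5 pbw

LOI loss = 112.9 pbw; glass = 748.5 pbw; yield = 86.89%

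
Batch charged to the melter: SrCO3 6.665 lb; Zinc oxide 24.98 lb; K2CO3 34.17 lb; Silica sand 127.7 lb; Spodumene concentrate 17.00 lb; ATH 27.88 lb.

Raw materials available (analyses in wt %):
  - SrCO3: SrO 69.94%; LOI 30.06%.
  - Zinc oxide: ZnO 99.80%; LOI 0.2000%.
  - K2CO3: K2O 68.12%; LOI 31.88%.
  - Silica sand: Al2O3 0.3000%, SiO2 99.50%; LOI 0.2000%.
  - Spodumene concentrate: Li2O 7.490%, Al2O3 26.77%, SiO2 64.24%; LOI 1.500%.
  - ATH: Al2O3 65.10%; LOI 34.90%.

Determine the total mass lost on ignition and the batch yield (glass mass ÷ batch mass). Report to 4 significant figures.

LOI loss = 23.19 lb; glass = 215.2 lb; yield = 90.27%

Values along the way are displayed (rounded to 4 significant figures) as written. All arithmetic runs at full float precision at each step — every reported value takes just one rounding; the derived quantities (the yield, net glass mass, ignition loss, the totals, the six compositions) are recomputed starting from the weights per 215.2 lb of glass at full float precision exactly as shown in the question or the answer.
Loss on ignition, line by line:
  SrCO3: 6.665 × 0.3006 = 2.003 lb
  Zinc oxide: 24.98 × 0.002000 = 0.04996 lb
  K2CO3: 34.17 × 0.3188 = 10.89 lb
  Silica sand: 127.7 × 0.002000 = 0.2554 lb
  Spodumene concentrate: 17.00 × 0.01500 = 0.2550 lb
  ATH: 27.88 × 0.3490 = 9.730 lb
Total LOI = 23.19 lb
Glass = batch − LOI = 238.4 − 23.19 = 215.2 lb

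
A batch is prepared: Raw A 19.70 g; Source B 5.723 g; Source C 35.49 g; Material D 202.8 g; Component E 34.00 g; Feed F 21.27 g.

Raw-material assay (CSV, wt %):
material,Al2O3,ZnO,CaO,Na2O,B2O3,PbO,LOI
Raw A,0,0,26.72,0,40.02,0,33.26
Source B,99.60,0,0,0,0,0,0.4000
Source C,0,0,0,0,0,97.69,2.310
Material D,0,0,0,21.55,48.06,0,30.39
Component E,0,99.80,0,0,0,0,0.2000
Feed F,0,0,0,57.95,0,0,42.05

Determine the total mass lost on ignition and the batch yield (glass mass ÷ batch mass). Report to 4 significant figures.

The intermediate values are shown, rounded to 4 significant figures, when written out; the working math holds full precision in every operation — every reported value takes exactly one rounding. Derived quantities (ignition loss, the yield, six oxide percentages, totals, glass mass) are rebuilt at full precision using the weight values at 240.9 g of glass as set out in the problem or the answer.
Each material's LOI contribution:
  Raw A: 19.70 × 0.3326 = 6.552 g
  Source B: 5.723 × 0.004000 = 0.02289 g
  Source C: 35.49 × 0.02310 = 0.8198 g
  Material D: 202.8 × 0.3039 = 61.63 g
  Component E: 34.00 × 0.002000 = 0.06800 g
  Feed F: 21.27 × 0.4205 = 8.944 g
Total LOI = 78.04 g
Glass = batch − LOI = 319.0 − 78.04 = 240.9 g

LOI loss = 78.04 g; glass = 240.9 g; yield = 75.54%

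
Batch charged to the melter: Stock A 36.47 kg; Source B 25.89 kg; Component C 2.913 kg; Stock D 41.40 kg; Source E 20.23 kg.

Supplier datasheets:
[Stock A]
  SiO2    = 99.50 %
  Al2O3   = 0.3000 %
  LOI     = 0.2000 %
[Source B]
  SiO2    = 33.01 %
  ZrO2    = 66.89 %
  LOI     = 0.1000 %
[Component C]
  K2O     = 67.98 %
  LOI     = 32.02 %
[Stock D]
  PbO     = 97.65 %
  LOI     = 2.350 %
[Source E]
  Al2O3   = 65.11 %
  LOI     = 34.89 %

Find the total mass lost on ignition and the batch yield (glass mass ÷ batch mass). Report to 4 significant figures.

All arithmetic runs at exact precision through the solve. In-progress results are displayed, with 4-significant-figure rounding, within the worked lines; a single rounding yields every reported number; derived quantities are rebuilt in exact precision (the five compositions, the totals, the yield, ignition loss, net glass mass) starting from the weights at 117.8 kg of glass as written in question or answer.
Loss on ignition, line by line:
  Stock A: 36.47 × 0.002000 = 0.07294 kg
  Source B: 25.89 × 0.001000 = 0.02589 kg
  Component C: 2.913 × 0.3202 = 0.9327 kg
  Stock D: 41.40 × 0.02350 = 0.9729 kg
  Source E: 20.23 × 0.3489 = 7.058 kg
Total LOI = 9.063 kg
Glass = batch − LOI = 126.9 − 9.063 = 117.8 kg

LOI loss = 9.063 kg; glass = 117.8 kg; yield = 92.86%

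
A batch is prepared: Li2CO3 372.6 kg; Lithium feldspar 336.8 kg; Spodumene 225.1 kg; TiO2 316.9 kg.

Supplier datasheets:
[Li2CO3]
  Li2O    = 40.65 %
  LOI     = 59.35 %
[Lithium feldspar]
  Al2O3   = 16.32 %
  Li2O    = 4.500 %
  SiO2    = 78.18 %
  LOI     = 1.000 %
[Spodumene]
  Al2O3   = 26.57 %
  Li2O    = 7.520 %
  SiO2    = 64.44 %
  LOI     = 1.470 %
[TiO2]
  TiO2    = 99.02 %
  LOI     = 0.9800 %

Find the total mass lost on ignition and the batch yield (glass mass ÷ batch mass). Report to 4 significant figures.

Intermediates are displayed with 4-significant-figure rounding across the worked steps; the working math runs at exact precision end to end — every reported number is rounded exactly once. The derived quantities are rebuilt from the batch weights on 1020 kg of glass at full float precision (totals, glass mass, the yield, ignition loss, the four compositions), exactly as shown in either problem or answer.
Ignition loss by material:
  Li2CO3: 372.6 × 0.5935 = 221.1 kg
  Lithium feldspar: 336.8 × 0.01000 = 3.368 kg
  Spodumene: 225.1 × 0.01470 = 3.309 kg
  TiO2: 316.9 × 0.009800 = 3.106 kg
Total LOI = 230.9 kg
Glass = batch − LOI = 1251 − 230.9 = 1020 kg

LOI loss = 230.9 kg; glass = 1020 kg; yield = 81.55%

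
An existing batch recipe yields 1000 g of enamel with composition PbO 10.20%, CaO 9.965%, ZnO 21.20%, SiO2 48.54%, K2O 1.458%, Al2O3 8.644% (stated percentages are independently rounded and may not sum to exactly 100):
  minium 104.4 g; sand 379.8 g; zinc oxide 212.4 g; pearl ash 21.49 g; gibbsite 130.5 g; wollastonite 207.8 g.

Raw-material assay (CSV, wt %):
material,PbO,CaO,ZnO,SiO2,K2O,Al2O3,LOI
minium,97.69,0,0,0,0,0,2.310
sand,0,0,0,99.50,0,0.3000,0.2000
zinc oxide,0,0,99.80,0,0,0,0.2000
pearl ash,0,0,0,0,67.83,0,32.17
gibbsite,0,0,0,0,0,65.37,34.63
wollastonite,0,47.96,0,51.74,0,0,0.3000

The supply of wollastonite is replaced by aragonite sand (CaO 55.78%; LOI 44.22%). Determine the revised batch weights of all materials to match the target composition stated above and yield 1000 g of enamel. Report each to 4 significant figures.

All arithmetic holds full float precision through the solve. Mid-chain values are displayed rounded to 4 significant figures in the working; exactly one rounding is applied to every reported value. Derived quantities, which include LOI, glass mass, the yield, totals, six oxide percentages, are rebuilt at exact precision, precisely as stated by the problem or the answer, from the batch weights per 1000 g of glass.
Oxide mass targets, per 1000 g enamel:
  PbO: 10.20% × 1000 = 102.0 g
  CaO: 9.965% × 1000 = 99.65 g
  ZnO: 21.20% × 1000 = 212.0 g
  SiO2: 48.54% × 1000 = 485.4 g
  K2O: 1.458% × 1000 = 14.58 g
  Al2O3: 8.644% × 1000 = 86.44 g
Sums-versus-targets review with the batch weights as given, for the quoted basis mass (sum by sum, the targets are met modulo rounding of the values):
  PbO: 104.4·0.9769 = 102.0 g (target 102.0 g)
  CaO: 178.6·0.5578 = 99.62 g (target 99.65 g)
  ZnO: 212.4·0.9980 = 212.0 g (target 212.0 g)
  SiO2: 487.8·0.9950 = 485.4 g (target 485.4 g)
  K2O: 21.49·0.6783 = 14.58 g (target 14.58 g)
  Al2O3: 487.8·0.003000 + 130.0·0.6537 = 86.44 g (target 86.44 g)
Glass-mass sanity pass: whole batch net of LOI = 1000 g (targets for the oxides total 1000 g; the stated basis being 1000 g — a pure rounding effect).
Total batch = Σ batch = 1135 g; LOI loss = Σ batch·LOI = 134.7 g; as yield: glass ÷ batch → 88.13%.

Revised batch per 1000 g enamel:
  minium: 104.4 g
  sand: 487.8 g
  zinc oxide: 212.4 g
  pearl ash: 21.49 g
  gibbsite: 130.0 g
  aragonite sand: 178.6 g
Total batch = 1135 g; LOI loss = 134.7 g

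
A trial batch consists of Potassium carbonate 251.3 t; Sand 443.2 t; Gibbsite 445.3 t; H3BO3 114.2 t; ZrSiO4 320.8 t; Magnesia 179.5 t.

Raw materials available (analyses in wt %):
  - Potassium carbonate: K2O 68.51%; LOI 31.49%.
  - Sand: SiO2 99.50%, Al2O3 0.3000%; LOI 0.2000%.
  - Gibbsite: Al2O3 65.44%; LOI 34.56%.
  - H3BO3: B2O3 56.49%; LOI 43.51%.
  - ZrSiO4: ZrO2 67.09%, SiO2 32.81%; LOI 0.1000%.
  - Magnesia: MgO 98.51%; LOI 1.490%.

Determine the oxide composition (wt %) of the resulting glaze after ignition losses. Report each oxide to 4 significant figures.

Glass mass = 1468 t (batch 1754 − LOI 286.6).
Composition: ZrO2 14.66%, K2O 11.73%, MgO 12.05%, B2O3 4.395%, SiO2 37.22%, Al2O3 19.95%

Working values are shown rounded off to 4 significant digits across the worked steps. The whole derivation keeps full float precision from first step to last — a single rounding yields each reported number. Derived quantities are re-derived at full precision (the yield, six oxide percentages, totals, ignition loss, glass mass) from the weighed amounts per 1468 t of glass, as quoted within question or answer.
Per-oxide mass from batch:
  ZrO2: 320.8·0.6709 = 215.2 t
  K2O: 251.3·0.6851 = 172.2 t
  MgO: 179.5·0.9851 = 176.8 t
  B2O3: 114.2·0.5649 = 64.51 t
  SiO2: 443.2·0.9950 + 320.8·0.3281 = 546.2 t
  Al2O3: 443.2·0.003000 + 445.3·0.6544 = 292.7 t
LOI: 251.3·0.3149 + 443.2·0.002000 + 445.3·0.3456 + 114.2·0.4351 + 320.8·0.001000 + 179.5·0.01490 = 286.6 t
The glass mass, total less LOI, = 1754 − 286.6 = 1468 t (the oxide masses sum to this)
wt %: oxide over glass, times 100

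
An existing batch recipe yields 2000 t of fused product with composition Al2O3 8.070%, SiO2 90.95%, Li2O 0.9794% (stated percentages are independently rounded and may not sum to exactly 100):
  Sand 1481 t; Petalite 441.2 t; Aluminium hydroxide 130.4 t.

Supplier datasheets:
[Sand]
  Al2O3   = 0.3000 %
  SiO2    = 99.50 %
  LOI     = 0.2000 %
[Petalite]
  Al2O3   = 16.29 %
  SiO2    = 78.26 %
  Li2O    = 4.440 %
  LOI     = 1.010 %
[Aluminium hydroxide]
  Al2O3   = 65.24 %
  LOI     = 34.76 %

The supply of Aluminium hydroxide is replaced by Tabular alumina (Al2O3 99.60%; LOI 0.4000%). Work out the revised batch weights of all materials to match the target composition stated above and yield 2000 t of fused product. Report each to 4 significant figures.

Revised batch per 2000 t fused product:
  Sand: 1481 t
  Petalite: 441.2 t
  Tabular alumina: 85.43 t
Total batch = 2008 t; LOI loss = 7.760 t

The intermediate values are printed rounded off to 4 significant figures within the worked lines — every computation runs at full precision at all times; a single rounding completes each reported result — all derived quantities, including ignition loss, totals, yield, the three compositions, net glass mass, are rebuilt using the weight values for 2000 t of glass in exact precision, as given in problem or answer.
Oxide-by-oxide targets in 2000 t fused product:
  Al2O3: 8.070% × 2000 = 161.4 t
  SiO2: 90.95% × 2000 = 1819 t
  Li2O: 0.9794% × 2000 = 19.59 t
A balance pass over the oxides, from the weights as reported, at the basis given (summed amounts equal target values inside rounding margins):
  Al2O3: 1481·0.003000 + 441.2·0.1629 + 85.43·0.9960 = 161.4 t (target 161.4 t)
  SiO2: 1481·0.9950 + 441.2·0.7826 = 1819 t (target 1819 t)
  Li2O: 441.2·0.04440 = 19.59 t (target 19.59 t)
Consistency of the glass mass: the batch minus its LOI: 2000 t (the Σ of target masses is 2000 t; basis as stated: 2000 t — gaps are rounding artifacts).
Total batch = Σ batch = 2008 t; LOI removed, Σ of batch·LOI: 7.760 t; glass ÷ batch gives a yield of 99.61%.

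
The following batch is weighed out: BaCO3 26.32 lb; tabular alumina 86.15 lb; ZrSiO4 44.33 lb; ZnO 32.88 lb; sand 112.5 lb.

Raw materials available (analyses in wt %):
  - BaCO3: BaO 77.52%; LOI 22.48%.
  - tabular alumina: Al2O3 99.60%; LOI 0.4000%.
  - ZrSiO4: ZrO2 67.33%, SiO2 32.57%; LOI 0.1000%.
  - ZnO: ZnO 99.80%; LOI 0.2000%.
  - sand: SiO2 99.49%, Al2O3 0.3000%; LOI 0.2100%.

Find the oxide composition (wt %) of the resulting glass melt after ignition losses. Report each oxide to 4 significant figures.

Full precision is kept in every operation. The intermediate values are shown (rounded to four significant figures) between the steps; a single rounding produces every reported result; derived quantities are carried at exact precision (yield, LOI, the totals, the five compositions, net glass mass) using the weight values on 295.6 lb of glass, as given in the problem or the answer.
Delivered oxide masses:
  ZrO2: 44.33·0.6733 = 29.85 lb
  ZnO: 32.88·0.9980 = 32.81 lb
  BaO: 26.32·0.7752 = 20.40 lb
  SiO2: 44.33·0.3257 + 112.5·0.9949 = 126.4 lb
  Al2O3: 86.15·0.9960 + 112.5·0.003000 = 86.14 lb
LOI: 26.32·0.2248 + 86.15·0.004000 + 44.33·0.001000 + 32.88·0.002000 + 112.5·0.002100 = 6.608 lb
Glass = total batch minus LOI = 302.2 − 6.608 = 295.6 lb (equal to the oxide-mass sum)
each oxide over glass, ×100, is wt %

Glass mass = 295.6 lb (batch 302.2 − LOI 6.608).
Composition: ZrO2 10.10%, ZnO 11.10%, BaO 6.903%, SiO2 42.75%, Al2O3 29.14%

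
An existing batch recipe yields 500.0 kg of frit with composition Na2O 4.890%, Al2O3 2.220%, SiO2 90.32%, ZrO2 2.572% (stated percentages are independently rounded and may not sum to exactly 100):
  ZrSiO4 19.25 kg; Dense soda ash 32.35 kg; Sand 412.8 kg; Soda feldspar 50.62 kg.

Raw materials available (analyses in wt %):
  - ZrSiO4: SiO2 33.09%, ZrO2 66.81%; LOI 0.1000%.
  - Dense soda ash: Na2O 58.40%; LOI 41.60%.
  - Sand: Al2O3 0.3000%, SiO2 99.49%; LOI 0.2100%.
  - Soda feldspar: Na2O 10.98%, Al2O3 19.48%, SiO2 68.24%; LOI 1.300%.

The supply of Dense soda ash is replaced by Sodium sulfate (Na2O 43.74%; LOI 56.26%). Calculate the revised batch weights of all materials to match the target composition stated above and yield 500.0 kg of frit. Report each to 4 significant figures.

Revised batch per 500.0 kg frit:
  ZrSiO4: 19.25 kg
  Sodium sulfate: 43.19 kg
  Sand: 412.8 kg
  Soda feldspar: 50.62 kg
Total batch = 525.9 kg; LOI loss = 25.84 kg

All internal work holds full precision in all steps; intermediates are printed (rounded to 4 significant digits) within the worked lines — exactly one rounding is applied to each reported number; derived quantities (the totals, ignition loss, yield, four oxide percentages, glass mass) are computed in full precision from the batch weights at 500.0 kg of glass precisely as stated by the question or the answer.
Oxide mass targets, per 500.0 kg frit:
  Na2O: 4.890% × 500.0 = 24.45 kg
  Al2O3: 2.220% × 500.0 = 11.10 kg
  SiO2: 90.32% × 500.0 = 451.6 kg
  ZrO2: 2.572% × 500.0 = 12.86 kg
A balance pass over the oxides, applying the batch weights above, per the basis as stated (delivered sums recover each target up to rounding of the answer):
  Na2O: 43.19·0.4374 + 50.62·0.1098 = 24.45 kg (target 24.45 kg)
  Al2O3: 412.8·0.003000 + 50.62·0.1948 = 11.10 kg (target 11.10 kg)
  SiO2: 19.25·0.3309 + 412.8·0.9949 + 50.62·0.6824 = 451.6 kg (target 451.6 kg)
  ZrO2: 19.25·0.6681 = 12.86 kg (target 12.86 kg)
Glass-mass closure: total batch − LOI = 500.0 kg (the targets, summed, come to 500.0 kg; versus the stated basis of 500.0 kg — a pure rounding effect).
Batch total: Σ batch = 525.9 kg; Σ batch·LOI gives LOI loss = 25.84 kg; yield = glass ÷ total batch = 95.09%.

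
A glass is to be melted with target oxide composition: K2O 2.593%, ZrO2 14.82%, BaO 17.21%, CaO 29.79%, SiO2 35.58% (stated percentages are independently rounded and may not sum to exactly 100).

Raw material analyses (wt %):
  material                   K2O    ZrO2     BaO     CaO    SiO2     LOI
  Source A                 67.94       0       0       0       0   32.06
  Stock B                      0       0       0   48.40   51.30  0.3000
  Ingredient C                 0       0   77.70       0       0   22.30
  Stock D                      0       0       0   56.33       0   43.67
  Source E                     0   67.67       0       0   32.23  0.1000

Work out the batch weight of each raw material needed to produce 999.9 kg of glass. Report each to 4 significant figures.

Batch per 999.9 kg glass:
  Source A: 38.16 kg
  Stock B: 555.9 kg
  Ingredient C: 221.5 kg
  Stock D: 51.14 kg
  Source E: 219.0 kg
Total batch = 1086 kg; LOI loss = 85.85 kg; yield = 92.09%

The intermediate values are displayed, rounded to 4 significant digits, on the page; the whole derivation runs at exact precision all the way through. Each reported value includes exactly one rounding; the derived quantities, including totals, net glass mass, LOI, five oxide percentages, yield, are carried from the weighed amounts at 999.9 kg of glass at exact precision, as they appear in the problem or the answer.
Target masses of each oxide per 999.9 kg glass:
  K2O: 2.593% × 999.9 = 25.93 kg
  ZrO2: 14.82% × 999.9 = 148.2 kg
  BaO: 17.21% × 999.9 = 172.1 kg
  CaO: 29.79% × 999.9 = 297.9 kg
  SiO2: 35.58% × 999.9 = 355.8 kg
Verifying the oxide balance applying the batch weights above, per the basis as stated (target by target, the sums agree inside rounding margins):
  K2O: 38.16·0.6794 = 25.93 kg (target 25.93 kg)
  ZrO2: 219.0·0.6767 = 148.2 kg (target 148.2 kg)
  BaO: 221.5·0.7770 = 172.1 kg (target 172.1 kg)
  CaO: 555.9·0.4840 + 51.14·0.5633 = 297.9 kg (target 297.9 kg)
  SiO2: 555.9·0.5130 + 219.0·0.3223 = 355.8 kg (target 355.8 kg)
The glass-mass cross-check: batch Σ − ignition loss = 999.9 kg (per-oxide target masses sum to 999.8 kg; stated basis 999.9 kg — a pure rounding effect).
Batch grand total — Σ batch = 1086 kg; loss to ignition Σ batch·LOI = 85.85 kg; yield = glass ÷ total batch = 92.09%.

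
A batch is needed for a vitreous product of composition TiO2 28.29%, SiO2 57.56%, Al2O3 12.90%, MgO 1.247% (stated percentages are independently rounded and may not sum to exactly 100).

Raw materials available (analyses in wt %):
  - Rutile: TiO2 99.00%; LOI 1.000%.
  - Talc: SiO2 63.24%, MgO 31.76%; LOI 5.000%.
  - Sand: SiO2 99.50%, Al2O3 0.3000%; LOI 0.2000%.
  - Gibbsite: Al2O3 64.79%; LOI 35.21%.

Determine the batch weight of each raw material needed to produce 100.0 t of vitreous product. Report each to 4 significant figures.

Working values appear with 4-significant-digit rounding in the printout; each numeric step carries exact precision at each step — each reported result receives exactly one rounding — the derived quantities are rebuilt using the weight values per 100.0 t of glass in full precision (the four compositions, totals, LOI, yield, net glass mass) as quoted within either problem or answer.
Target oxide masses per 100.0 t vitreous product:
  TiO2: 28.29% × 100.0 = 28.29 t
  SiO2: 57.56% × 100.0 = 57.56 t
  Al2O3: 12.90% × 100.0 = 12.90 t
  MgO: 1.247% × 100.0 = 1.247 t
Per-oxide balance check applying the batch weights above, for the quoted basis mass (summed amounts equal target values given rounding of the digits):
  TiO2: 28.58·0.9900 = 28.29 t (target 28.29 t)
  SiO2: 3.926·0.6324 + 55.35·0.9950 = 57.56 t (target 57.56 t)
  Al2O3: 55.35·0.003000 + 19.65·0.6479 = 12.90 t (target 12.90 t)
  MgO: 3.926·0.3176 = 1.247 t (target 1.247 t)
Glass-mass bookkeeping: total batch − LOI = 99.99 t (targets for the oxides total 100.0 t; stated basis 100.0 t — differing by rounding only).
Adding the batch up: Σ batch = 107.5 t; loss to ignition Σ batch·LOI = 7.512 t; yield = glass ÷ total batch = 93.01%.

Batch per 100.0 t vitreous product:
  Rutile: 28.58 t
  Talc: 3.926 t
  Sand: 55.35 t
  Gibbsite: 19.65 t
Total batch = 107.5 t; LOI loss = 7.512 t; yield = 93.01%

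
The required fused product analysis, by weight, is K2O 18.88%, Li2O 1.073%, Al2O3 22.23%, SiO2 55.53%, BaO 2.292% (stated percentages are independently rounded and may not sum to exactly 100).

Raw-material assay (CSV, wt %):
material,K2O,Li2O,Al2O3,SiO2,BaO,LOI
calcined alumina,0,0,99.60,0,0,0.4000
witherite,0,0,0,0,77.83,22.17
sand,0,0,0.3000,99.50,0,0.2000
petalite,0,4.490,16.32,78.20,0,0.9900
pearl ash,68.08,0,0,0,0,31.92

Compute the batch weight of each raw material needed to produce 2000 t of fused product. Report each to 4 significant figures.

Batch per 2000 t fused product:
  calcined alumina: 365.8 t
  witherite: 58.90 t
  sand: 740.5 t
  petalite: 478.0 t
  pearl ash: 554.6 t
Total batch = 2198 t; LOI loss = 197.8 t; yield = 91.00%

The whole derivation maintains exact precision through every step. The intermediate values are displayed, with 4-significant-figure rounding, when written out. Exactly one rounding lands on every reported figure — derived quantities (ignition loss, glass mass, yield, totals, five oxide percentages) are re-derived starting from the weights for 2000 t of glass in exact precision exactly as shown in the problem or the answer.
Target oxide masses per 2000 t fused product:
  K2O: 18.88% × 2000 = 377.6 t
  Li2O: 1.073% × 2000 = 21.46 t
  Al2O3: 22.23% × 2000 = 444.6 t
  SiO2: 55.53% × 2000 = 1111 t
  BaO: 2.292% × 2000 = 45.84 t
Balance tally, oxide-wise, from the weights as reported, at the basis given (delivered sums recover each target exact up to rounding of places):
  K2O: 554.6·0.6808 = 377.6 t (target 377.6 t)
  Li2O: 478.0·0.04490 = 21.46 t (target 21.46 t)
  Al2O3: 365.8·0.9960 + 740.5·0.003000 + 478.0·0.1632 = 444.6 t (target 444.6 t)
  SiO2: 740.5·0.9950 + 478.0·0.7820 = 1111 t (target 1111 t)
  BaO: 58.90·0.7783 = 45.84 t (target 45.84 t)
Consistency of the glass mass: batch Σ − ignition loss = 2000 t (summing oxide targets gives 2000 t; stated basis 2000 t — deltas are rounding alone).
Summing the batch: Σ batch = 2198 t; the LOI term Σ batch·LOI equals 197.8 t; yield, glass over the total, = 91.00%.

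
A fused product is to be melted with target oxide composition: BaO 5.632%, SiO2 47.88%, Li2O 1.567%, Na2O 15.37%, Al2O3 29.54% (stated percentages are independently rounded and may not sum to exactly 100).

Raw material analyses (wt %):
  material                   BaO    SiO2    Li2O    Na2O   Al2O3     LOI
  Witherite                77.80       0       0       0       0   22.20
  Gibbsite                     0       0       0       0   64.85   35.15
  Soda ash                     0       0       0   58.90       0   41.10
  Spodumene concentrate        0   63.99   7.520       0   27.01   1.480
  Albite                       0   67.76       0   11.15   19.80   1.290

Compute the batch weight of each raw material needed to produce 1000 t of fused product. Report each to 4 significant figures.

Mid-chain values are shown (rounded to 4 significant digits) when written out; the working math keeps exact precision throughout; each reported number carries a single rounding. The derived quantities (totals, the five compositions, ignition loss, glass mass, yield) are re-derived starting from the weights at 1000 t of glass at full precision as they appear in the problem or answer text.
Oxide-by-oxide targets in 1000 t fused product:
  BaO: 5.632% × 1000 = 56.32 t
  SiO2: 47.88% × 1000 = 478.8 t
  Li2O: 1.567% × 1000 = 15.67 t
  Na2O: 15.37% × 1000 = 153.7 t
  Al2O3: 29.54% × 1000 = 295.4 t
A balance pass over the oxides, from the weights as reported, against the basis in use (sum by sum, the targets are met once rounding is allowed for):
  BaO: 72.39·0.7780 = 56.32 t (target 56.32 t)
  SiO2: 208.4·0.6399 + 509.8·0.6776 = 478.8 t (target 478.8 t)
  Li2O: 208.4·0.07520 = 15.67 t (target 15.67 t)
  Na2O: 164.4·0.5890 + 509.8·0.1115 = 153.7 t (target 153.7 t)
  Al2O3: 213.1·0.6485 + 208.4·0.2701 + 509.8·0.1980 = 295.4 t (target 295.4 t)
The glass-mass cross-check: Σ batch − LOI loss = 999.9 t (oxide target masses add up to 999.9 t; basis as stated: 1000 t — gaps are rounding artifacts).
Batch total: Σ batch = 1168 t; LOI loss = Σ batch·LOI = 168.2 t; yield: glass divided by total = 85.60%.

Batch per 1000 t fused product:
  Witherite: 72.39 t
  Gibbsite: 213.1 t
  Soda ash: 164.4 t
  Spodumene concentrate: 208.4 t
  Albite: 509.8 t
Total batch = 1168 t; LOI loss = 168.2 t; yield = 85.60%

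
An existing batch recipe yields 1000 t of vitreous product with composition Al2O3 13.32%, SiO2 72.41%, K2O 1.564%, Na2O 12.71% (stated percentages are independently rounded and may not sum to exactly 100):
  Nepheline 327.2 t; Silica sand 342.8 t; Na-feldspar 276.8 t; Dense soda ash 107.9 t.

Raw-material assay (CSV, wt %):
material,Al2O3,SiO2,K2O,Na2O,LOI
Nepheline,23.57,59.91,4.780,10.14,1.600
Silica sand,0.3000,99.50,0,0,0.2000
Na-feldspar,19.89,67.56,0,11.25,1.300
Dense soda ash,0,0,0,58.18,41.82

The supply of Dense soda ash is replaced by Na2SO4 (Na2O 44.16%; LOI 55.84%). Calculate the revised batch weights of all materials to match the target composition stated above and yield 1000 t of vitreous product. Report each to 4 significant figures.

Revised batch per 1000 t vitreous product:
  Nepheline: 327.2 t
  Silica sand: 342.8 t
  Na-feldspar: 276.8 t
  Na2SO4: 142.2 t
Total batch = 1089 t; LOI loss = 88.92 t

Values along the way are shown, rounded to four significant figures, in the working — each numeric step runs at full precision at each step — each reported result is rounded a single time — derived quantities, which include glass mass, the four compositions, LOI, totals, yield, are carried in full precision, as set out in problem or answer, from the batch weights at 1000 t of glass.
Oxide mass targets, per 1000 t vitreous product:
  Al2O3: 13.32% × 1000 = 133.2 t
  SiO2: 72.41% × 1000 = 724.1 t
  K2O: 1.564% × 1000 = 15.64 t
  Na2O: 12.71% × 1000 = 127.1 t
A balance pass over the oxides, on the weights just shown, relative to the basis at hand (delivered sums recover each target once rounding is allowed for):
  Al2O3: 327.2·0.2357 + 342.8·0.003000 + 276.8·0.1989 = 133.2 t (target 133.2 t)
  SiO2: 327.2·0.5991 + 342.8·0.9950 + 276.8·0.6756 = 724.1 t (target 724.1 t)
  K2O: 327.2·0.04780 = 15.64 t (target 15.64 t)
  Na2O: 327.2·0.1014 + 276.8·0.1125 + 142.2·0.4416 = 127.1 t (target 127.1 t)
Auditing the glass mass value: the batch minus its LOI: 1000 t (the targets, summed, come to 1000 t; against the stated basis, 1000 t — a pure rounding effect).
Batch grand total — Σ batch = 1089 t; LOI loss = Σ batch·LOI = 88.92 t; as yield: glass ÷ batch → 91.83%.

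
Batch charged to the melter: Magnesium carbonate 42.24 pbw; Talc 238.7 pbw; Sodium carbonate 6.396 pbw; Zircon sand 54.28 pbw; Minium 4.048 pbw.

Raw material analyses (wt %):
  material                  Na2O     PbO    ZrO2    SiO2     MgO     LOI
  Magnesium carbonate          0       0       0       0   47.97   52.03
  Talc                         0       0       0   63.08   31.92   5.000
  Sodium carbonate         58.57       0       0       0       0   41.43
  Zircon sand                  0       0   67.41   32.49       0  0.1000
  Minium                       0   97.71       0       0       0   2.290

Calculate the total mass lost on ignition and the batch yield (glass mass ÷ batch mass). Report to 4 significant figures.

LOI loss = 36.71 pbw; glass = 309.0 pbw; yield = 89.38%

Working values appear rounded to 4 significant figures in the working — each numeric step holds full float precision through the solve — a single rounding completes each reported value — the derived quantities, which include totals, five oxide percentages, glass mass, LOI, the yield, are computed in full float precision, as written in problem or answer, from the weighed amounts for 309.0 pbw of glass.
Material-by-material LOI:
  Magnesium carbonate: 42.24 × 0.5203 = 21.98 pbw
  Talc: 238.7 × 0.05000 = 11.94 pbw
  Sodium carbonate: 6.396 × 0.4143 = 2.650 pbw
  Zircon sand: 54.28 × 0.001000 = 0.05428 pbw
  Minium: 4.048 × 0.02290 = 0.09270 pbw
Total LOI = 36.71 pbw
Glass = batch − LOI = 345.7 − 36.71 = 309.0 pbw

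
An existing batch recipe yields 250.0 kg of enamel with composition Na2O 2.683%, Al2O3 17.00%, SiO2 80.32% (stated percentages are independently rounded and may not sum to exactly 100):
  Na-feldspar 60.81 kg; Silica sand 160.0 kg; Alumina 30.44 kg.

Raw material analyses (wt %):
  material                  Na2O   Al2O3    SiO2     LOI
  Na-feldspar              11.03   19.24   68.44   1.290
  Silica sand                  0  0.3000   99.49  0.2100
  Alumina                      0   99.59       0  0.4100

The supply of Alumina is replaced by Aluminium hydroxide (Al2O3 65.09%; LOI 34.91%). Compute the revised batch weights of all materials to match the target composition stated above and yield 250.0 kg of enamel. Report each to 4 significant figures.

All internal work keeps full precision in every operation — values along the way appear rounded off to 4 significant digits as written. Every reported figure takes a single rounding — the derived quantities, which include the totals, LOI, the three compositions, glass mass, yield, are recomputed in full float precision, as written in either problem or answer, from the weighed amounts per 250.0 kg of glass.
Target masses of each oxide per 250.0 kg enamel:
  Na2O: 2.683% × 250.0 = 6.708 kg
  Al2O3: 17.00% × 250.0 = 42.50 kg
  SiO2: 80.32% × 250.0 = 200.8 kg
Sums-versus-targets review from the weights as reported, against the basis in use (oxide sums agree with the targets net of answer rounding effects):
  Na2O: 60.81·0.1103 = 6.707 kg (target 6.708 kg)
  Al2O3: 60.81·0.1924 + 160.0·0.003000 + 46.58·0.6509 = 42.50 kg (target 42.50 kg)
  SiO2: 60.81·0.6844 + 160.0·0.9949 = 200.8 kg (target 200.8 kg)
The glass-mass cross-check: batch Σ − ignition loss = 250.0 kg (the Σ of target masses is 250.0 kg; versus the stated basis of 250.0 kg — any gap is answer rounding).
Summing the batch: Σ batch = 267.4 kg; LOI removed, Σ of batch·LOI: 17.38 kg; as yield: glass ÷ batch → 93.50%.

Revised batch per 250.0 kg enamel:
  Na-feldspar: 60.81 kg
  Silica sand: 160.0 kg
  Aluminium hydroxide: 46.58 kg
Total batch = 267.4 kg; LOI loss = 17.38 kg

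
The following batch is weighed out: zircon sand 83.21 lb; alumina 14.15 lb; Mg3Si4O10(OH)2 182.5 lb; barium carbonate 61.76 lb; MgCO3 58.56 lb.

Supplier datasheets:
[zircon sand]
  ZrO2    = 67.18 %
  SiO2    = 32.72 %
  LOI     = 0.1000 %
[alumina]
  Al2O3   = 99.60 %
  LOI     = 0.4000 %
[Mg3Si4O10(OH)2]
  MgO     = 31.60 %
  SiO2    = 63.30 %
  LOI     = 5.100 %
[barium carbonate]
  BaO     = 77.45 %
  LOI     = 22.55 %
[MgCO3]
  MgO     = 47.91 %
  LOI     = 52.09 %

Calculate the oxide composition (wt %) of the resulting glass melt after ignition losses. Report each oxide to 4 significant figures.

Glass mass = 346.3 lb (batch 400.2 − LOI 53.88).
Composition: ZrO2 16.14%, BaO 13.81%, Al2O3 4.070%, MgO 24.75%, SiO2 41.22%

Mid-chain values are displayed rounded to 4 significant digits in the working; the whole derivation keeps exact precision all the way through; exactly one rounding is applied to every reported figure — all derived quantities (ignition loss, the five compositions, net glass mass, the yield, totals) are rebuilt in full precision from the batch weights on 346.3 lb of glass, as written in problem or answer.
Per-oxide mass from batch:
  ZrO2: 83.21·0.6718 = 55.90 lb
  BaO: 61.76·0.7745 = 47.83 lb
  Al2O3: 14.15·0.9960 = 14.09 lb
  MgO: 182.5·0.3160 + 58.56·0.4791 = 85.73 lb
  SiO2: 83.21·0.3272 + 182.5·0.6330 = 142.7 lb
LOI: 83.21·0.001000 + 14.15·0.004000 + 182.5·0.05100 + 61.76·0.2255 + 58.56·0.5209 = 53.88 lb
Net of LOI, the glass mass = 400.2 − 53.88 = 346.3 lb (matching Σ of the oxides)
wt % = oxide mass / glass mass × 100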